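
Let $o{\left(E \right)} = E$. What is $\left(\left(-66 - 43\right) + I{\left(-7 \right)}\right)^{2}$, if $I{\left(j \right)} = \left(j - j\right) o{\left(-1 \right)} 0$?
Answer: $11881$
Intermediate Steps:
$I{\left(j \right)} = 0$ ($I{\left(j \right)} = \left(j - j\right) \left(\left(-1\right) 0\right) = 0 \cdot 0 = 0$)
$\left(\left(-66 - 43\right) + I{\left(-7 \right)}\right)^{2} = \left(\left(-66 - 43\right) + 0\right)^{2} = \left(-109 + 0\right)^{2} = \left(-109\right)^{2} = 11881$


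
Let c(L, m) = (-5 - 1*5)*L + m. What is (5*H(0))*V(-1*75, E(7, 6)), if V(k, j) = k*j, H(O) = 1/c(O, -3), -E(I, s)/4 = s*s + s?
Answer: -21000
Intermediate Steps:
c(L, m) = m - 10*L (c(L, m) = (-5 - 5)*L + m = -10*L + m = m - 10*L)
E(I, s) = -4*s - 4*s² (E(I, s) = -4*(s*s + s) = -4*(s² + s) = -4*(s + s²) = -4*s - 4*s²)
H(O) = 1/(-3 - 10*O)
V(k, j) = j*k
(5*H(0))*V(-1*75, E(7, 6)) = (5*(-1/(3 + 10*0)))*((-4*6*(1 + 6))*(-1*75)) = (5*(-1/(3 + 0)))*(-4*6*7*(-75)) = (5*(-1/3))*(-168*(-75)) = (5*(-1*⅓))*12600 = (5*(-⅓))*12600 = -5/3*12600 = -21000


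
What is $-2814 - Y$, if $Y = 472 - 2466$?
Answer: $-820$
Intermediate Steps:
$Y = -1994$
$-2814 - Y = -2814 - -1994 = -2814 + 1994 = -820$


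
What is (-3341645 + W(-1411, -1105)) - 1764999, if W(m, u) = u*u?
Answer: -3885619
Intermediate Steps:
W(m, u) = u²
(-3341645 + W(-1411, -1105)) - 1764999 = (-3341645 + (-1105)²) - 1764999 = (-3341645 + 1221025) - 1764999 = -2120620 - 1764999 = -3885619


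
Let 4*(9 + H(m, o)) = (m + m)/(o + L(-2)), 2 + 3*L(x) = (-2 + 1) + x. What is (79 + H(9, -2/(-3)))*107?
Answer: 14017/2 ≈ 7008.5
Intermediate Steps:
L(x) = -1 + x/3 (L(x) = -⅔ + ((-2 + 1) + x)/3 = -⅔ + (-1 + x)/3 = -⅔ + (-⅓ + x/3) = -1 + x/3)
H(m, o) = -9 + m/(2*(-5/3 + o)) (H(m, o) = -9 + ((m + m)/(o + (-1 + (⅓)*(-2))))/4 = -9 + ((2*m)/(o + (-1 - ⅔)))/4 = -9 + ((2*m)/(o - 5/3))/4 = -9 + ((2*m)/(-5/3 + o))/4 = -9 + (2*m/(-5/3 + o))/4 = -9 + m/(2*(-5/3 + o)))
(79 + H(9, -2/(-3)))*107 = (79 + 3*(30 + 9 - (-36)/(-3))/(2*(-5 + 3*(-2/(-3)))))*107 = (79 + 3*(30 + 9 - (-36)*(-1)/3)/(2*(-5 + 3*(-2*(-⅓)))))*107 = (79 + 3*(30 + 9 - 18*⅔)/(2*(-5 + 3*(⅔))))*107 = (79 + 3*(30 + 9 - 12)/(2*(-5 + 2)))*107 = (79 + (3/2)*27/(-3))*107 = (79 + (3/2)*(-⅓)*27)*107 = (79 - 27/2)*107 = (131/2)*107 = 14017/2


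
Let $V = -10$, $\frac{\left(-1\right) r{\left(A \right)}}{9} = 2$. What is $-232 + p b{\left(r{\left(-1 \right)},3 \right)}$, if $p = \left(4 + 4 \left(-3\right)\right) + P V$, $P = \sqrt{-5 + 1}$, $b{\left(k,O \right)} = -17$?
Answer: $-96 + 340 i \approx -96.0 + 340.0 i$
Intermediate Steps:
$r{\left(A \right)} = -18$ ($r{\left(A \right)} = \left(-9\right) 2 = -18$)
$P = 2 i$ ($P = \sqrt{-4} = 2 i \approx 2.0 i$)
$p = -8 - 20 i$ ($p = \left(4 + 4 \left(-3\right)\right) + 2 i \left(-10\right) = \left(4 - 12\right) - 20 i = -8 - 20 i \approx -8.0 - 20.0 i$)
$-232 + p b{\left(r{\left(-1 \right)},3 \right)} = -232 + \left(-8 - 20 i\right) \left(-17\right) = -232 + \left(136 + 340 i\right) = -96 + 340 i$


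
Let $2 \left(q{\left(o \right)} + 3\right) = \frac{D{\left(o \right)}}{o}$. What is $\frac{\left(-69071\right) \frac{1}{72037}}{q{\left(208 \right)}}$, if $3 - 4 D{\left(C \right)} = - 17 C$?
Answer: $\frac{114934144}{104669761} \approx 1.0981$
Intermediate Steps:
$D{\left(C \right)} = \frac{3}{4} + \frac{17 C}{4}$ ($D{\left(C \right)} = \frac{3}{4} - \frac{\left(-17\right) C}{4} = \frac{3}{4} + \frac{17 C}{4}$)
$q{\left(o \right)} = -3 + \frac{\frac{3}{4} + \frac{17 o}{4}}{2 o}$ ($q{\left(o \right)} = -3 + \frac{\left(\frac{3}{4} + \frac{17 o}{4}\right) \frac{1}{o}}{2} = -3 + \frac{\frac{1}{o} \left(\frac{3}{4} + \frac{17 o}{4}\right)}{2} = -3 + \frac{\frac{3}{4} + \frac{17 o}{4}}{2 o}$)
$\frac{\left(-69071\right) \frac{1}{72037}}{q{\left(208 \right)}} = \frac{\left(-69071\right) \frac{1}{72037}}{\frac{1}{8} \cdot \frac{1}{208} \left(3 - 1456\right)} = - \frac{69071}{72037 \cdot \frac{1}{8} \cdot \frac{1}{208} \left(-1453\right)} = - \frac{69071}{72037 \left(- \frac{1453}{1664}\right)} = \left(- \frac{69071}{72037}\right) \left(- \frac{1664}{1453}\right) = \frac{114934144}{104669761}$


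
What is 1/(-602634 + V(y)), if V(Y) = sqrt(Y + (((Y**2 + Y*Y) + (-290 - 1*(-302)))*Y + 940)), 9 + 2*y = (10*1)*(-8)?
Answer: -2410536/1452671655347 - 2*I*sqrt(703523)/1452671655347 ≈ -1.6594e-6 - 1.1548e-9*I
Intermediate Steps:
y = -89/2 (y = -9/2 + ((10*1)*(-8))/2 = -9/2 + (10*(-8))/2 = -9/2 + (1/2)*(-80) = -9/2 - 40 = -89/2 ≈ -44.500)
V(Y) = sqrt(940 + Y + Y*(12 + 2*Y**2)) (V(Y) = sqrt(Y + (((Y**2 + Y**2) + (-290 + 302))*Y + 940)) = sqrt(Y + ((2*Y**2 + 12)*Y + 940)) = sqrt(Y + ((12 + 2*Y**2)*Y + 940)) = sqrt(Y + (Y*(12 + 2*Y**2) + 940)) = sqrt(Y + (940 + Y*(12 + 2*Y**2))) = sqrt(940 + Y + Y*(12 + 2*Y**2)))
1/(-602634 + V(y)) = 1/(-602634 + sqrt(940 + 2*(-89/2)**3 + 13*(-89/2))) = 1/(-602634 + sqrt(940 + 2*(-704969/8) - 1157/2)) = 1/(-602634 + sqrt(940 - 704969/4 - 1157/2)) = 1/(-602634 + sqrt(-703523/4)) = 1/(-602634 + I*sqrt(703523)/2)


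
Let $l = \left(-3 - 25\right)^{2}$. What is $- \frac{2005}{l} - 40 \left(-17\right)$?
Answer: $\frac{531115}{784} \approx 677.44$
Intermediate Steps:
$l = 784$ ($l = \left(-28\right)^{2} = 784$)
$- \frac{2005}{l} - 40 \left(-17\right) = - \frac{2005}{784} - 40 \left(-17\right) = \left(-2005\right) \frac{1}{784} - -680 = - \frac{2005}{784} + 680 = \frac{531115}{784}$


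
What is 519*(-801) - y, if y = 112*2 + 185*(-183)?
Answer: -382088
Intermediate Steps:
y = -33631 (y = 224 - 33855 = -33631)
519*(-801) - y = 519*(-801) - 1*(-33631) = -415719 + 33631 = -382088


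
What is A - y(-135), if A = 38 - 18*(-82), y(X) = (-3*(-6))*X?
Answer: 3944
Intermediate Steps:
y(X) = 18*X
A = 1514 (A = 38 + 1476 = 1514)
A - y(-135) = 1514 - 18*(-135) = 1514 - 1*(-2430) = 1514 + 2430 = 3944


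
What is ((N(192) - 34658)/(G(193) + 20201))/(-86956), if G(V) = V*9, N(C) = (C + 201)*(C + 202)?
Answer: -15023/238455091 ≈ -6.3001e-5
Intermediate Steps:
N(C) = (201 + C)*(202 + C)
G(V) = 9*V
((N(192) - 34658)/(G(193) + 20201))/(-86956) = (((40602 + 192² + 403*192) - 34658)/(9*193 + 20201))/(-86956) = (((40602 + 36864 + 77376) - 34658)/(1737 + 20201))*(-1/86956) = ((154842 - 34658)/21938)*(-1/86956) = (120184*(1/21938))*(-1/86956) = (60092/10969)*(-1/86956) = -15023/238455091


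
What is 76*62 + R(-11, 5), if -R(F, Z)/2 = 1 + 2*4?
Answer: 4694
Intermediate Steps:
R(F, Z) = -18 (R(F, Z) = -2*(1 + 2*4) = -2*(1 + 8) = -2*9 = -18)
76*62 + R(-11, 5) = 76*62 - 18 = 4712 - 18 = 4694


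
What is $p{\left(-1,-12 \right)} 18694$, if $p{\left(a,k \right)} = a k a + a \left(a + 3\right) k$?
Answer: $224328$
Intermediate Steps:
$p{\left(a,k \right)} = k a^{2} + a k \left(3 + a\right)$ ($p{\left(a,k \right)} = k a^{2} + a \left(3 + a\right) k = k a^{2} + a k \left(3 + a\right)$)
$p{\left(-1,-12 \right)} 18694 = \left(-1\right) \left(-12\right) \left(3 + 2 \left(-1\right)\right) 18694 = \left(-1\right) \left(-12\right) \left(3 - 2\right) 18694 = \left(-1\right) \left(-12\right) 1 \cdot 18694 = 12 \cdot 18694 = 224328$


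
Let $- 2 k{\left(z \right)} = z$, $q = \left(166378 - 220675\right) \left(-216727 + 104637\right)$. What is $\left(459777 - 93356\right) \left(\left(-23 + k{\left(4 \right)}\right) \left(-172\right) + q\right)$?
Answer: $2230095012247630$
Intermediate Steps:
$q = 6086150730$ ($q = \left(-54297\right) \left(-112090\right) = 6086150730$)
$k{\left(z \right)} = - \frac{z}{2}$
$\left(459777 - 93356\right) \left(\left(-23 + k{\left(4 \right)}\right) \left(-172\right) + q\right) = \left(459777 - 93356\right) \left(\left(-23 - 2\right) \left(-172\right) + 6086150730\right) = 366421 \left(\left(-23 - 2\right) \left(-172\right) + 6086150730\right) = 366421 \left(\left(-25\right) \left(-172\right) + 6086150730\right) = 366421 \left(4300 + 6086150730\right) = 366421 \cdot 6086155030 = 2230095012247630$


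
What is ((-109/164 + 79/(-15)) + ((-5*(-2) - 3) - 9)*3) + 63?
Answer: 125629/2460 ≈ 51.069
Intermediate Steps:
((-109/164 + 79/(-15)) + ((-5*(-2) - 3) - 9)*3) + 63 = ((-109*1/164 + 79*(-1/15)) + ((10 - 3) - 9)*3) + 63 = ((-109/164 - 79/15) + (7 - 9)*3) + 63 = (-14591/2460 - 2*3) + 63 = (-14591/2460 - 6) + 63 = -29351/2460 + 63 = 125629/2460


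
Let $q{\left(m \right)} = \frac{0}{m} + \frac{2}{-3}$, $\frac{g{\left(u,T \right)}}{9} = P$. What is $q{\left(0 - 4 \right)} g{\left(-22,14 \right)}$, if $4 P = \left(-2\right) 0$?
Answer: $0$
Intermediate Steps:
$P = 0$ ($P = \frac{\left(-2\right) 0}{4} = \frac{1}{4} \cdot 0 = 0$)
$g{\left(u,T \right)} = 0$ ($g{\left(u,T \right)} = 9 \cdot 0 = 0$)
$q{\left(m \right)} = - \frac{2}{3}$ ($q{\left(m \right)} = 0 + 2 \left(- \frac{1}{3}\right) = 0 - \frac{2}{3} = - \frac{2}{3}$)
$q{\left(0 - 4 \right)} g{\left(-22,14 \right)} = \left(- \frac{2}{3}\right) 0 = 0$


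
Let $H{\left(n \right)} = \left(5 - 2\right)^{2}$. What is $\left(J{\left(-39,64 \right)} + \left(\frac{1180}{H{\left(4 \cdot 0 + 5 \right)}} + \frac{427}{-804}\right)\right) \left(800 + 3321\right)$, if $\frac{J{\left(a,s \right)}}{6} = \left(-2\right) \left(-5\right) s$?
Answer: $\frac{39466977719}{2412} \approx 1.6363 \cdot 10^{7}$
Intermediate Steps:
$J{\left(a,s \right)} = 60 s$ ($J{\left(a,s \right)} = 6 \left(-2\right) \left(-5\right) s = 6 \cdot 10 s = 60 s$)
$H{\left(n \right)} = 9$ ($H{\left(n \right)} = 3^{2} = 9$)
$\left(J{\left(-39,64 \right)} + \left(\frac{1180}{H{\left(4 \cdot 0 + 5 \right)}} + \frac{427}{-804}\right)\right) \left(800 + 3321\right) = \left(60 \cdot 64 + \left(\frac{1180}{9} + \frac{427}{-804}\right)\right) \left(800 + 3321\right) = \left(3840 + \left(1180 \cdot \frac{1}{9} + 427 \left(- \frac{1}{804}\right)\right)\right) 4121 = \left(3840 + \left(\frac{1180}{9} - \frac{427}{804}\right)\right) 4121 = \left(3840 + \frac{314959}{2412}\right) 4121 = \frac{9577039}{2412} \cdot 4121 = \frac{39466977719}{2412}$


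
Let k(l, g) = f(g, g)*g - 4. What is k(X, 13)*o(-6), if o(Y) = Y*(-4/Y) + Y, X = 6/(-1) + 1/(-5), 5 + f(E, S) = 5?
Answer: 40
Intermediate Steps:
f(E, S) = 0 (f(E, S) = -5 + 5 = 0)
X = -31/5 (X = 6*(-1) + 1*(-⅕) = -6 - ⅕ = -31/5 ≈ -6.2000)
k(l, g) = -4 (k(l, g) = 0*g - 4 = 0 - 4 = -4)
o(Y) = -4 + Y
k(X, 13)*o(-6) = -4*(-4 - 6) = -4*(-10) = 40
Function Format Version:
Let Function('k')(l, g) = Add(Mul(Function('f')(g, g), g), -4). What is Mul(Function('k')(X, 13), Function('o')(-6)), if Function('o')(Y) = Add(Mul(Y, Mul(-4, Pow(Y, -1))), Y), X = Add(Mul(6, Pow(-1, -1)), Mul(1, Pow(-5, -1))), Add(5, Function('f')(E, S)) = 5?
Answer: 40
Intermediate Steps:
Function('f')(E, S) = 0 (Function('f')(E, S) = Add(-5, 5) = 0)
X = Rational(-31, 5) (X = Add(Mul(6, -1), Mul(1, Rational(-1, 5))) = Add(-6, Rational(-1, 5)) = Rational(-31, 5) ≈ -6.2000)
Function('k')(l, g) = -4 (Function('k')(l, g) = Add(Mul(0, g), -4) = Add(0, -4) = -4)
Function('o')(Y) = Add(-4, Y)
Mul(Function('k')(X, 13), Function('o')(-6)) = Mul(-4, Add(-4, -6)) = Mul(-4, -10) = 40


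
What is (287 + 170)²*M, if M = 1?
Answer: 208849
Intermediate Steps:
(287 + 170)²*M = (287 + 170)²*1 = 457²*1 = 208849*1 = 208849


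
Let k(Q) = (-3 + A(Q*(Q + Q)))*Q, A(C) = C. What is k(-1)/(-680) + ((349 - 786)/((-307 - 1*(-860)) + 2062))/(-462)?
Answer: -91097/82152840 ≈ -0.0011089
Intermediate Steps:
k(Q) = Q*(-3 + 2*Q²) (k(Q) = (-3 + Q*(Q + Q))*Q = (-3 + Q*(2*Q))*Q = (-3 + 2*Q²)*Q = Q*(-3 + 2*Q²))
k(-1)/(-680) + ((349 - 786)/((-307 - 1*(-860)) + 2062))/(-462) = -(-3 + 2*(-1)²)/(-680) + ((349 - 786)/((-307 - 1*(-860)) + 2062))/(-462) = -(-3 + 2*1)*(-1/680) - 437/((-307 + 860) + 2062)*(-1/462) = -(-3 + 2)*(-1/680) - 437/(553 + 2062)*(-1/462) = -1*(-1)*(-1/680) - 437/2615*(-1/462) = 1*(-1/680) - 437*1/2615*(-1/462) = -1/680 - 437/2615*(-1/462) = -1/680 + 437/1208130 = -91097/82152840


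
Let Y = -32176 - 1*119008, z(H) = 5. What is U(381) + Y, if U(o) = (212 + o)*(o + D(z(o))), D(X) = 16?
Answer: 84237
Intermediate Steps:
U(o) = (16 + o)*(212 + o) (U(o) = (212 + o)*(o + 16) = (212 + o)*(16 + o) = (16 + o)*(212 + o))
Y = -151184 (Y = -32176 - 119008 = -151184)
U(381) + Y = (3392 + 381**2 + 228*381) - 151184 = (3392 + 145161 + 86868) - 151184 = 235421 - 151184 = 84237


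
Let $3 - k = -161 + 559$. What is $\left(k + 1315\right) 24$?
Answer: $22080$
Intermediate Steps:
$k = -395$ ($k = 3 - \left(-161 + 559\right) = 3 - 398 = -395$)
$\left(k + 1315\right) 24 = \left(-395 + 1315\right) 24 = 920 \cdot 24 = 22080$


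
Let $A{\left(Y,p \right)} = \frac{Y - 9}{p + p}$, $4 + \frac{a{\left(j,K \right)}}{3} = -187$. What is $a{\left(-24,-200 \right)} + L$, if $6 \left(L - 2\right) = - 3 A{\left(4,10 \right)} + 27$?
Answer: $- \frac{4531}{8} \approx -566.38$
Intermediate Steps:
$a{\left(j,K \right)} = -573$ ($a{\left(j,K \right)} = -12 + 3 \left(-187\right) = -12 - 561 = -573$)
$A{\left(Y,p \right)} = \frac{-9 + Y}{2 p}$
$L = \frac{53}{8}$ ($L = 2 + \frac{- 3 \frac{-9 + 4}{2 \cdot 10} + 27}{6} = 2 + \frac{- 3 \cdot \frac{1}{2} \cdot \frac{1}{10} \left(-5\right) + 27}{6} = 2 + \frac{\left(-3\right) \left(- \frac{1}{4}\right) + 27}{6} = 2 + \frac{\frac{3}{4} + 27}{6} = 2 + \frac{1}{6} \cdot \frac{111}{4} = 2 + \frac{37}{8} = \frac{53}{8} \approx 6.625$)
$a{\left(-24,-200 \right)} + L = -573 + \frac{53}{8} = - \frac{4531}{8}$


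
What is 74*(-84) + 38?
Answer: -6178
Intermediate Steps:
74*(-84) + 38 = -6216 + 38 = -6178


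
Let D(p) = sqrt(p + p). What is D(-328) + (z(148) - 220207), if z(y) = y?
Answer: -220059 + 4*I*sqrt(41) ≈ -2.2006e+5 + 25.612*I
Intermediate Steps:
D(p) = sqrt(2)*sqrt(p) (D(p) = sqrt(2*p) = sqrt(2)*sqrt(p))
D(-328) + (z(148) - 220207) = sqrt(2)*sqrt(-328) + (148 - 220207) = sqrt(2)*(2*I*sqrt(82)) - 220059 = 4*I*sqrt(41) - 220059 = -220059 + 4*I*sqrt(41)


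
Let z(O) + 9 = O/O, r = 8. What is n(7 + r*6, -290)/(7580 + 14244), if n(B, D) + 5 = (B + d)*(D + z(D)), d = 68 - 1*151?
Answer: 269/704 ≈ 0.38210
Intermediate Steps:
z(O) = -8 (z(O) = -9 + O/O = -9 + 1 = -8)
d = -83 (d = 68 - 151 = -83)
n(B, D) = -5 + (-83 + B)*(-8 + D) (n(B, D) = -5 + (B - 83)*(D - 8) = -5 + (-83 + B)*(-8 + D))
n(7 + r*6, -290)/(7580 + 14244) = (659 - 83*(-290) - 8*(7 + 8*6) + (7 + 8*6)*(-290))/(7580 + 14244) = (659 + 24070 - 8*(7 + 48) + (7 + 48)*(-290))/21824 = (659 + 24070 - 8*55 + 55*(-290))*(1/21824) = (659 + 24070 - 440 - 15950)*(1/21824) = 8339*(1/21824) = 269/704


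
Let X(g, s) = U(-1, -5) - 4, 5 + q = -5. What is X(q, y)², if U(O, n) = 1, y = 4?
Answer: 9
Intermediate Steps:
q = -10 (q = -5 - 5 = -10)
X(g, s) = -3 (X(g, s) = 1 - 4 = -3)
X(q, y)² = (-3)² = 9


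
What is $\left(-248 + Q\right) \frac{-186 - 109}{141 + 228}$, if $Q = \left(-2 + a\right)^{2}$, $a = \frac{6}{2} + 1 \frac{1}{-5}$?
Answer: $\frac{364856}{1845} \approx 197.75$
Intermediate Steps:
$a = \frac{14}{5}$ ($a = 6 \cdot \frac{1}{2} + 1 \left(- \frac{1}{5}\right) = 3 - \frac{1}{5} = \frac{14}{5} \approx 2.8$)
$Q = \frac{16}{25}$ ($Q = \left(-2 + \frac{14}{5}\right)^{2} = \left(\frac{4}{5}\right)^{2} = \frac{16}{25} \approx 0.64$)
$\left(-248 + Q\right) \frac{-186 - 109}{141 + 228} = \left(-248 + \frac{16}{25}\right) \frac{-186 - 109}{141 + 228} = - \frac{6184 \left(- \frac{295}{369}\right)}{25} = - \frac{6184 \left(\left(-295\right) \frac{1}{369}\right)}{25} = \left(- \frac{6184}{25}\right) \left(- \frac{295}{369}\right) = \frac{364856}{1845}$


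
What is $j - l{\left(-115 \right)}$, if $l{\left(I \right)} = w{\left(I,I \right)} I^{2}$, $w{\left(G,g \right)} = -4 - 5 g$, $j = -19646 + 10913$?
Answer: $-7560208$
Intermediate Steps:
$j = -8733$
$l{\left(I \right)} = I^{2} \left(-4 - 5 I\right)$ ($l{\left(I \right)} = \left(-4 - 5 I\right) I^{2} = I^{2} \left(-4 - 5 I\right)$)
$j - l{\left(-115 \right)} = -8733 - \left(-115\right)^{2} \left(-4 - -575\right) = -8733 - 13225 \left(-4 + 575\right) = -8733 - 13225 \cdot 571 = -8733 - 7551475 = -7560208$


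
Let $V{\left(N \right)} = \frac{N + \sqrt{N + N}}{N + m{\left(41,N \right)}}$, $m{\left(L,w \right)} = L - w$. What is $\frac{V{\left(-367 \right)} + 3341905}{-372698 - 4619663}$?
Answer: $- \frac{12456158}{18607891} - \frac{i \sqrt{734}}{204686801} \approx -0.6694 - 1.3236 \cdot 10^{-7} i$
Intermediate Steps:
$V{\left(N \right)} = \frac{N}{41} + \frac{\sqrt{2} \sqrt{N}}{41}$ ($V{\left(N \right)} = \frac{N + \sqrt{N + N}}{N - \left(-41 + N\right)} = \frac{N + \sqrt{2 N}}{41} = \left(N + \sqrt{2} \sqrt{N}\right) \frac{1}{41} = \frac{N}{41} + \frac{\sqrt{2} \sqrt{N}}{41}$)
$\frac{V{\left(-367 \right)} + 3341905}{-372698 - 4619663} = \frac{\left(\frac{1}{41} \left(-367\right) + \frac{\sqrt{2} \sqrt{-367}}{41}\right) + 3341905}{-372698 - 4619663} = \frac{\left(- \frac{367}{41} + \frac{\sqrt{2} i \sqrt{367}}{41}\right) + 3341905}{-4992361} = \left(\left(- \frac{367}{41} + \frac{i \sqrt{734}}{41}\right) + 3341905\right) \left(- \frac{1}{4992361}\right) = \left(\frac{137017738}{41} + \frac{i \sqrt{734}}{41}\right) \left(- \frac{1}{4992361}\right) = - \frac{12456158}{18607891} - \frac{i \sqrt{734}}{204686801}$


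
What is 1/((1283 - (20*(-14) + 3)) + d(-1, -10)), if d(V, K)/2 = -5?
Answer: 1/1550 ≈ 0.00064516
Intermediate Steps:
d(V, K) = -10 (d(V, K) = 2*(-5) = -10)
1/((1283 - (20*(-14) + 3)) + d(-1, -10)) = 1/((1283 - (20*(-14) + 3)) - 10) = 1/((1283 - (-280 + 3)) - 10) = 1/((1283 - 1*(-277)) - 10) = 1/((1283 + 277) - 10) = 1/(1560 - 10) = 1/1550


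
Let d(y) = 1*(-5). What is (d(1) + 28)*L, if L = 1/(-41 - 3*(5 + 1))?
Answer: -23/59 ≈ -0.38983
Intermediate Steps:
d(y) = -5
L = -1/59 (L = 1/(-41 - 3*6) = 1/(-41 - 18) = 1/(-59) = -1/59 ≈ -0.016949)
(d(1) + 28)*L = (-5 + 28)*(-1/59) = 23*(-1/59) = -23/59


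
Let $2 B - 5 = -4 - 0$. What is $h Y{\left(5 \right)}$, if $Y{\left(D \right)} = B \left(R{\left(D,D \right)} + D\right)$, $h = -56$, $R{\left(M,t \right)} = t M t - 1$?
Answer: $-3612$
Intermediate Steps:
$R{\left(M,t \right)} = -1 + M t^{2}$ ($R{\left(M,t \right)} = M t t - 1 = M t^{2} - 1 = -1 + M t^{2}$)
$B = \frac{1}{2}$ ($B = \frac{5}{2} + \frac{-4 - 0}{2} = \frac{5}{2} + \frac{-4 + 0}{2} = \frac{5}{2} + \frac{1}{2} \left(-4\right) = \frac{5}{2} - 2 = \frac{1}{2} \approx 0.5$)
$Y{\left(D \right)} = - \frac{1}{2} + \frac{D}{2} + \frac{D^{3}}{2}$ ($Y{\left(D \right)} = \frac{\left(-1 + D D^{2}\right) + D}{2} = \frac{\left(-1 + D^{3}\right) + D}{2} = \frac{-1 + D + D^{3}}{2} = - \frac{1}{2} + \frac{D}{2} + \frac{D^{3}}{2}$)
$h Y{\left(5 \right)} = - 56 \left(- \frac{1}{2} + \frac{1}{2} \cdot 5 + \frac{5^{3}}{2}\right) = - 56 \left(- \frac{1}{2} + \frac{5}{2} + \frac{1}{2} \cdot 125\right) = - 56 \left(- \frac{1}{2} + \frac{5}{2} + \frac{125}{2}\right) = \left(-56\right) \frac{129}{2} = -3612$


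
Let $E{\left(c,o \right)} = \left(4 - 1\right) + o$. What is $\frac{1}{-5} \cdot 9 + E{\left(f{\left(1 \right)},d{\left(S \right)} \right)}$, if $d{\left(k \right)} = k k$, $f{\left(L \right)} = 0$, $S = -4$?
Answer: $\frac{86}{5} \approx 17.2$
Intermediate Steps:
$d{\left(k \right)} = k^{2}$
$E{\left(c,o \right)} = 3 + o$
$\frac{1}{-5} \cdot 9 + E{\left(f{\left(1 \right)},d{\left(S \right)} \right)} = \frac{1}{-5} \cdot 9 + \left(3 + \left(-4\right)^{2}\right) = \left(- \frac{1}{5}\right) 9 + \left(3 + 16\right) = - \frac{9}{5} + 19 = \frac{86}{5}$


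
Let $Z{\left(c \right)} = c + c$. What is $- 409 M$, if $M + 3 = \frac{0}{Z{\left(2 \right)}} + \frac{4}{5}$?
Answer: $\frac{4499}{5} \approx 899.8$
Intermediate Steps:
$Z{\left(c \right)} = 2 c$
$M = - \frac{11}{5}$ ($M = -3 + \left(\frac{0}{2 \cdot 2} + \frac{4}{5}\right) = -3 + \left(\frac{0}{4} + 4 \cdot \frac{1}{5}\right) = -3 + \left(0 \cdot \frac{1}{4} + \frac{4}{5}\right) = -3 + \left(0 + \frac{4}{5}\right) = -3 + \frac{4}{5} = - \frac{11}{5} \approx -2.2$)
$- 409 M = \left(-409\right) \left(- \frac{11}{5}\right) = \frac{4499}{5}$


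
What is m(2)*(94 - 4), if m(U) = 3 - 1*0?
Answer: 270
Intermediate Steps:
m(U) = 3 (m(U) = 3 + 0 = 3)
m(2)*(94 - 4) = 3*(94 - 4) = 3*90 = 270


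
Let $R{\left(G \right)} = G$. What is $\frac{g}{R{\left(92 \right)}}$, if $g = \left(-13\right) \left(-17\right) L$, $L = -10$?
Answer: $- \frac{1105}{46} \approx -24.022$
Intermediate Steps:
$g = -2210$ ($g = \left(-13\right) \left(-17\right) \left(-10\right) = 221 \left(-10\right) = -2210$)
$\frac{g}{R{\left(92 \right)}} = - \frac{2210}{92} = \left(-2210\right) \frac{1}{92} = - \frac{1105}{46}$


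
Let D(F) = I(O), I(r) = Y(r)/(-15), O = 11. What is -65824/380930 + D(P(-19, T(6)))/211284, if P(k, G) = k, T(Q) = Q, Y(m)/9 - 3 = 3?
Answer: -35123559/203243470 ≈ -0.17282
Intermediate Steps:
Y(m) = 54 (Y(m) = 27 + 9*3 = 27 + 27 = 54)
I(r) = -18/5 (I(r) = 54/(-15) = 54*(-1/15) = -18/5)
D(F) = -18/5
-65824/380930 + D(P(-19, T(6)))/211284 = -65824/380930 - 18/5/211284 = -65824*1/380930 - 18/5*1/211284 = -2992/17315 - 1/58690 = -35123559/203243470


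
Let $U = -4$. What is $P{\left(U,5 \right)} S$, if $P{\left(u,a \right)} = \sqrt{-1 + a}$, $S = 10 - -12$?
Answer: $44$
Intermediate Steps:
$S = 22$ ($S = 10 + 12 = 22$)
$P{\left(U,5 \right)} S = \sqrt{-1 + 5} \cdot 22 = \sqrt{4} \cdot 22 = 2 \cdot 22 = 44$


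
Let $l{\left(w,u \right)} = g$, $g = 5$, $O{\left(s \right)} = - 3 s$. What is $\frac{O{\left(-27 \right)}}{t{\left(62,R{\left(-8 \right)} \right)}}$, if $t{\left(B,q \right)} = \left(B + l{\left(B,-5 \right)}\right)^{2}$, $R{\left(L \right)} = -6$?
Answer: $\frac{81}{4489} \approx 0.018044$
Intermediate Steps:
$l{\left(w,u \right)} = 5$
$t{\left(B,q \right)} = \left(5 + B\right)^{2}$ ($t{\left(B,q \right)} = \left(B + 5\right)^{2} = \left(5 + B\right)^{2}$)
$\frac{O{\left(-27 \right)}}{t{\left(62,R{\left(-8 \right)} \right)}} = \frac{\left(-3\right) \left(-27\right)}{\left(5 + 62\right)^{2}} = \frac{81}{67^{2}} = \frac{81}{4489}$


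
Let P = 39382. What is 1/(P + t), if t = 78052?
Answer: 1/117434 ≈ 8.5154e-6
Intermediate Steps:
1/(P + t) = 1/(39382 + 78052) = 1/117434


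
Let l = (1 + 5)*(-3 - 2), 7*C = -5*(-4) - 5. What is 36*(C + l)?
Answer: -7020/7 ≈ -1002.9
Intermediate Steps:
C = 15/7 (C = (-5*(-4) - 5)/7 = (20 - 5)/7 = (1/7)*15 = 15/7 ≈ 2.1429)
l = -30 (l = 6*(-5) = -30)
36*(C + l) = 36*(15/7 - 30) = 36*(-195/7) = -7020/7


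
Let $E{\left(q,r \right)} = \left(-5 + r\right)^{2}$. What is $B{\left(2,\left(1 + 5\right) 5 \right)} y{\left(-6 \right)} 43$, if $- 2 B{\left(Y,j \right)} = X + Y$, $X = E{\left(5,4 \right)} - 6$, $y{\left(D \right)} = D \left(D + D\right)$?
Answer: $4644$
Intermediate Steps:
$y{\left(D \right)} = 2 D^{2}$ ($y{\left(D \right)} = D 2 D = 2 D^{2}$)
$X = -5$ ($X = \left(-5 + 4\right)^{2} - 6 = \left(-1\right)^{2} - 6 = 1 - 6 = -5$)
$B{\left(Y,j \right)} = \frac{5}{2} - \frac{Y}{2}$ ($B{\left(Y,j \right)} = - \frac{-5 + Y}{2} = \frac{5}{2} - \frac{Y}{2}$)
$B{\left(2,\left(1 + 5\right) 5 \right)} y{\left(-6 \right)} 43 = \left(\frac{5}{2} - 1\right) 2 \left(-6\right)^{2} \cdot 43 = \left(\frac{5}{2} - 1\right) 2 \cdot 36 \cdot 43 = \frac{3}{2} \cdot 72 \cdot 43 = 108 \cdot 43 = 4644$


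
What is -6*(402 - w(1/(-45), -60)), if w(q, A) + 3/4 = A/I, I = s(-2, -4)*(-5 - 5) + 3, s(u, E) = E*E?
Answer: -758061/314 ≈ -2414.2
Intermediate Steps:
s(u, E) = E**2
I = -157 (I = (-4)**2*(-5 - 5) + 3 = 16*(-10) + 3 = -160 + 3 = -157)
w(q, A) = -3/4 - A/157 (w(q, A) = -3/4 + A/(-157) = -3/4 + A*(-1/157) = -3/4 - A/157)
-6*(402 - w(1/(-45), -60)) = -6*(402 - (-3/4 - 1/157*(-60))) = -6*(402 - (-3/4 + 60/157)) = -6*(402 - 1*(-231/628)) = -6*(402 + 231/628) = -6*252687/628 = -758061/314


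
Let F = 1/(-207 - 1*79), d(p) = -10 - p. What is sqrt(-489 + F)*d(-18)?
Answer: 4*I*sqrt(39998530)/143 ≈ 176.91*I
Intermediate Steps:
F = -1/286 (F = 1/(-207 - 79) = 1/(-286) = -1/286 ≈ -0.0034965)
sqrt(-489 + F)*d(-18) = sqrt(-489 - 1/286)*(-10 - 1*(-18)) = sqrt(-139855/286)*(-10 + 18) = (I*sqrt(39998530)/286)*8 = 4*I*sqrt(39998530)/143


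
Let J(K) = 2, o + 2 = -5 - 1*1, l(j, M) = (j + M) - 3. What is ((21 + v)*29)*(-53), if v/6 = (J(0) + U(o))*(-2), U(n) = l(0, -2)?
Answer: -87609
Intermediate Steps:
l(j, M) = -3 + M + j (l(j, M) = (M + j) - 3 = -3 + M + j)
o = -8 (o = -2 + (-5 - 1*1) = -2 + (-5 - 1) = -2 - 6 = -8)
U(n) = -5 (U(n) = -3 - 2 + 0 = -5)
v = 36 (v = 6*((2 - 5)*(-2)) = 6*(-3*(-2)) = 6*6 = 36)
((21 + v)*29)*(-53) = ((21 + 36)*29)*(-53) = (57*29)*(-53) = 1653*(-53) = -87609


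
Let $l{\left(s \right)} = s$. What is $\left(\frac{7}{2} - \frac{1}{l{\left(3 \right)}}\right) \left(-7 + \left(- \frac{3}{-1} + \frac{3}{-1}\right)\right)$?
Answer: $- \frac{133}{6} \approx -22.167$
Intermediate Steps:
$\left(\frac{7}{2} - \frac{1}{l{\left(3 \right)}}\right) \left(-7 + \left(- \frac{3}{-1} + \frac{3}{-1}\right)\right) = \left(\frac{7}{2} - \frac{1}{3}\right) \left(-7 + \left(- \frac{3}{-1} + \frac{3}{-1}\right)\right) = \left(7 \cdot \frac{1}{2} - \frac{1}{3}\right) \left(-7 + \left(\left(-3\right) \left(-1\right) + 3 \left(-1\right)\right)\right) = \left(\frac{7}{2} - \frac{1}{3}\right) \left(-7 + \left(3 - 3\right)\right) = \frac{19 \left(-7 + 0\right)}{6} = \frac{19}{6} \left(-7\right) = - \frac{133}{6}$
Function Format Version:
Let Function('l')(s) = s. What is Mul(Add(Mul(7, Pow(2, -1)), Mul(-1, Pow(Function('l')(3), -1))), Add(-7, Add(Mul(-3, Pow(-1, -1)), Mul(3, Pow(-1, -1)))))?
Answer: Rational(-133, 6) ≈ -22.167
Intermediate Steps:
Mul(Add(Mul(7, Pow(2, -1)), Mul(-1, Pow(Function('l')(3), -1))), Add(-7, Add(Mul(-3, Pow(-1, -1)), Mul(3, Pow(-1, -1))))) = Mul(Add(Mul(7, Pow(2, -1)), Mul(-1, Pow(3, -1))), Add(-7, Add(Mul(-3, Pow(-1, -1)), Mul(3, Pow(-1, -1))))) = Mul(Add(Mul(7, Rational(1, 2)), Mul(-1, Rational(1, 3))), Add(-7, Add(Mul(-3, -1), Mul(3, -1)))) = Mul(Add(Rational(7, 2), Rational(-1, 3)), Add(-7, Add(3, -3))) = Mul(Rational(19, 6), Add(-7, 0)) = Mul(Rational(19, 6), -7) = Rational(-133, 6)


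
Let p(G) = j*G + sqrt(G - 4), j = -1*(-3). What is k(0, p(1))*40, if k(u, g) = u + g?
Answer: 120 + 40*I*sqrt(3) ≈ 120.0 + 69.282*I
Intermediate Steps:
j = 3
p(G) = sqrt(-4 + G) + 3*G (p(G) = 3*G + sqrt(G - 4) = 3*G + sqrt(-4 + G) = sqrt(-4 + G) + 3*G)
k(u, g) = g + u
k(0, p(1))*40 = ((sqrt(-4 + 1) + 3*1) + 0)*40 = ((sqrt(-3) + 3) + 0)*40 = ((I*sqrt(3) + 3) + 0)*40 = ((3 + I*sqrt(3)) + 0)*40 = (3 + I*sqrt(3))*40 = 120 + 40*I*sqrt(3)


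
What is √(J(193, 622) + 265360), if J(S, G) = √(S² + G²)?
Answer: √(265360 + √424133) ≈ 515.76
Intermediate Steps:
J(S, G) = √(G² + S²)
√(J(193, 622) + 265360) = √(√(622² + 193²) + 265360) = √(√(386884 + 37249) + 265360) = √(√424133 + 265360) = √(265360 + √424133)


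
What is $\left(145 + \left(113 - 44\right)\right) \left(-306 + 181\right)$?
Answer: $-26750$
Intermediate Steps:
$\left(145 + \left(113 - 44\right)\right) \left(-306 + 181\right) = \left(145 + \left(113 - 44\right)\right) \left(-125\right) = \left(145 + 69\right) \left(-125\right) = 214 \left(-125\right) = -26750$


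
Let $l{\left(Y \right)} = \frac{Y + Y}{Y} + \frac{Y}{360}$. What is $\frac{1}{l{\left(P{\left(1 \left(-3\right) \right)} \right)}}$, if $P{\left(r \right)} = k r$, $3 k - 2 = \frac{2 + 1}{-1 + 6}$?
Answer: $\frac{1800}{3587} \approx 0.50181$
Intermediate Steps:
$k = \frac{13}{15}$ ($k = \frac{2}{3} + \frac{\left(2 + 1\right) \frac{1}{-1 + 6}}{3} = \frac{2}{3} + \frac{3 \cdot \frac{1}{5}}{3} = \frac{2}{3} + \frac{1}{3} \cdot \frac{3}{5} = \frac{2}{3} + \frac{1}{5} = \frac{13}{15} \approx 0.86667$)
$P{\left(r \right)} = \frac{13 r}{15}$
$l{\left(Y \right)} = 2 + \frac{Y}{360}$ ($l{\left(Y \right)} = \frac{2 Y}{Y} + Y \frac{1}{360} = 2 + \frac{Y}{360}$)
$\frac{1}{l{\left(P{\left(1 \left(-3\right) \right)} \right)}} = \frac{1}{2 + \frac{\frac{13}{15} \cdot 1 \left(-3\right)}{360}} = \frac{1}{2 + \frac{\frac{13}{15} \left(-3\right)}{360}} = \frac{1}{2 + \frac{1}{360} \left(- \frac{13}{5}\right)} = \frac{1}{2 - \frac{13}{1800}} = \frac{1}{\frac{3587}{1800}} = \frac{1800}{3587}$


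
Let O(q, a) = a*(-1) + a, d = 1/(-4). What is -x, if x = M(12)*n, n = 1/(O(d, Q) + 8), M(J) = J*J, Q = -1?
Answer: -18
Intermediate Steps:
d = -¼ (d = 1*(-¼) = -¼ ≈ -0.25000)
M(J) = J²
O(q, a) = 0 (O(q, a) = -a + a = 0)
n = ⅛ (n = 1/(0 + 8) = 1/8 = ⅛ ≈ 0.12500)
x = 18 (x = 12²*(⅛) = 144*(⅛) = 18)
-x = -1*18 = -18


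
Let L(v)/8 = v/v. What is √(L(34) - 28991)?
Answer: I*√28983 ≈ 170.24*I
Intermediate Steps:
L(v) = 8 (L(v) = 8*(v/v) = 8*1 = 8)
√(L(34) - 28991) = √(8 - 28991) = √(-28983) = I*√28983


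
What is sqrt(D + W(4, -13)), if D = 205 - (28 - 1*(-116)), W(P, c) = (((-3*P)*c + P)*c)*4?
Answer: I*sqrt(8259) ≈ 90.879*I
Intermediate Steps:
W(P, c) = 4*c*(P - 3*P*c) (W(P, c) = ((-3*P*c + P)*c)*4 = ((P - 3*P*c)*c)*4 = (c*(P - 3*P*c))*4 = 4*c*(P - 3*P*c))
D = 61 (D = 205 - (28 + 116) = 205 - 1*144 = 205 - 144 = 61)
sqrt(D + W(4, -13)) = sqrt(61 + 4*4*(-13)*(1 - 3*(-13))) = sqrt(61 + 4*4*(-13)*(1 + 39)) = sqrt(61 + 4*4*(-13)*40) = sqrt(61 - 8320) = sqrt(-8259) = I*sqrt(8259)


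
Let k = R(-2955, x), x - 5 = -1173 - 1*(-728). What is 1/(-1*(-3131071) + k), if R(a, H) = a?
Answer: 1/3128116 ≈ 3.1968e-7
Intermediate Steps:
x = -440 (x = 5 + (-1173 - 1*(-728)) = 5 + (-1173 + 728) = 5 - 445 = -440)
k = -2955
1/(-1*(-3131071) + k) = 1/(-1*(-3131071) - 2955) = 1/(3131071 - 2955) = 1/3128116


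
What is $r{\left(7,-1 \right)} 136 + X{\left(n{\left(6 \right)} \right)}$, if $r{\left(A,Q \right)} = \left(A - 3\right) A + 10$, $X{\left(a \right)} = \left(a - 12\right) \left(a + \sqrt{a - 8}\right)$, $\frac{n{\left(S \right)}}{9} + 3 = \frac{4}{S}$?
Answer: $5861 - 33 i \sqrt{29} \approx 5861.0 - 177.71 i$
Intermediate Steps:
$n{\left(S \right)} = -27 + \frac{36}{S}$ ($n{\left(S \right)} = -27 + 9 \frac{4}{S} = -27 + \frac{36}{S}$)
$X{\left(a \right)} = \left(-12 + a\right) \left(a + \sqrt{-8 + a}\right)$
$r{\left(A,Q \right)} = 10 + A \left(-3 + A\right)$ ($r{\left(A,Q \right)} = \left(-3 + A\right) A + 10 = A \left(-3 + A\right) + 10 = 10 + A \left(-3 + A\right)$)
$r{\left(7,-1 \right)} 136 + X{\left(n{\left(6 \right)} \right)} = \left(10 + 7^{2} - 21\right) 136 - \left(- \left(-27 + \frac{36}{6}\right)^{2} + 12 \sqrt{-8 - \left(27 - \frac{36}{6}\right)} + 12 \left(-27 + \frac{36}{6}\right) - \left(-27 + \frac{36}{6}\right) \sqrt{-8 - \left(27 - \frac{36}{6}\right)}\right) = \left(10 + 49 - 21\right) 136 - \left(- \left(-27 + 36 \cdot \frac{1}{6}\right)^{2} + 12 \sqrt{-8 + \left(-27 + 36 \cdot \frac{1}{6}\right)} + 12 \left(-27 + 36 \cdot \frac{1}{6}\right) - \left(-27 + 36 \cdot \frac{1}{6}\right) \sqrt{-8 + \left(-27 + 36 \cdot \frac{1}{6}\right)}\right) = 38 \cdot 136 - \left(- \left(-27 + 6\right)^{2} + 12 \sqrt{-8 + \left(-27 + 6\right)} + 12 \left(-27 + 6\right) - \left(-27 + 6\right) \sqrt{-8 + \left(-27 + 6\right)}\right) = 5168 - \left(-252 - 441 + 33 \sqrt{-8 - 21}\right) = 5168 + \left(441 + 252 - 12 \sqrt{-29} - 21 \sqrt{-29}\right) = 5168 + \left(441 + 252 - 12 i \sqrt{29} - 21 i \sqrt{29}\right) = 5168 + \left(693 - 33 i \sqrt{29}\right) = 5861 - 33 i \sqrt{29}$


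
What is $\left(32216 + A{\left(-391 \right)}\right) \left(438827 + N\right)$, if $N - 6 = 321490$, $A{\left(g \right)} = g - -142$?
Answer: $24305245341$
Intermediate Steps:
$A{\left(g \right)} = 142 + g$ ($A{\left(g \right)} = g + 142 = 142 + g$)
$N = 321496$ ($N = 6 + 321490 = 321496$)
$\left(32216 + A{\left(-391 \right)}\right) \left(438827 + N\right) = \left(32216 + \left(142 - 391\right)\right) \left(438827 + 321496\right) = \left(32216 - 249\right) 760323 = 31967 \cdot 760323 = 24305245341$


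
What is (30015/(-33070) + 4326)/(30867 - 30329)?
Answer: 28606161/3558332 ≈ 8.0392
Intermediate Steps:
(30015/(-33070) + 4326)/(30867 - 30329) = (30015*(-1/33070) + 4326)/538 = (-6003/6614 + 4326)*(1/538) = (28606161/6614)*(1/538) = 28606161/3558332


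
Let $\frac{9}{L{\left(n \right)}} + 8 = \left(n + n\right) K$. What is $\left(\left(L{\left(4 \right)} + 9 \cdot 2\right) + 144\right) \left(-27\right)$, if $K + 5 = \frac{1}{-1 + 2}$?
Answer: $- \frac{174717}{40} \approx -4367.9$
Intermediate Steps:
$K = -4$ ($K = -5 + \frac{1}{-1 + 2} = -5 + 1^{-1} = -5 + 1 = -4$)
$L{\left(n \right)} = \frac{9}{-8 - 8 n}$ ($L{\left(n \right)} = \frac{9}{-8 + \left(n + n\right) \left(-4\right)} = \frac{9}{-8 + 2 n \left(-4\right)} = \frac{9}{-8 - 8 n}$)
$\left(\left(L{\left(4 \right)} + 9 \cdot 2\right) + 144\right) \left(-27\right) = \left(\left(- \frac{9}{8 + 8 \cdot 4} + 9 \cdot 2\right) + 144\right) \left(-27\right) = \left(\left(- \frac{9}{8 + 32} + 18\right) + 144\right) \left(-27\right) = \left(\left(- \frac{9}{40} + 18\right) + 144\right) \left(-27\right) = \left(\frac{711}{40} + 144\right) \left(-27\right) = \frac{6471}{40} \left(-27\right) = - \frac{174717}{40}$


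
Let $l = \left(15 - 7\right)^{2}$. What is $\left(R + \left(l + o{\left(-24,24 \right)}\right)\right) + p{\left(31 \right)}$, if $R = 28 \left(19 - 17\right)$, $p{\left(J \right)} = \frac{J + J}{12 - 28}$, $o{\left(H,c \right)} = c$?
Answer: $\frac{1121}{8} \approx 140.13$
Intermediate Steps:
$p{\left(J \right)} = - \frac{J}{8}$ ($p{\left(J \right)} = \frac{2 J}{-16} = 2 J \left(- \frac{1}{16}\right) = - \frac{J}{8}$)
$R = 56$ ($R = 28 \cdot 2 = 56$)
$l = 64$ ($l = 8^{2} = 64$)
$\left(R + \left(l + o{\left(-24,24 \right)}\right)\right) + p{\left(31 \right)} = \left(56 + \left(64 + 24\right)\right) - \frac{31}{8} = \left(56 + 88\right) - \frac{31}{8} = 144 - \frac{31}{8} = \frac{1121}{8}$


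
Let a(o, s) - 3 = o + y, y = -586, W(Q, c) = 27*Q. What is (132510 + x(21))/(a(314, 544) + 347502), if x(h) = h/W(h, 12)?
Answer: 3577771/9375291 ≈ 0.38162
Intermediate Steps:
x(h) = 1/27 (x(h) = h/((27*h)) = h*(1/(27*h)) = 1/27)
a(o, s) = -583 + o (a(o, s) = 3 + (o - 586) = 3 + (-586 + o) = -583 + o)
(132510 + x(21))/(a(314, 544) + 347502) = (132510 + 1/27)/((-583 + 314) + 347502) = 3577771/(27*(-269 + 347502)) = (3577771/27)/347233 = (3577771/27)*(1/347233) = 3577771/9375291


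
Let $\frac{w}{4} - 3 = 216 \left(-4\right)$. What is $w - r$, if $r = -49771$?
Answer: $46327$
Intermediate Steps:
$w = -3444$ ($w = 12 + 4 \cdot 216 \left(-4\right) = 12 + 4 \left(-864\right) = 12 - 3456 = -3444$)
$w - r = -3444 - -49771 = -3444 + 49771 = 46327$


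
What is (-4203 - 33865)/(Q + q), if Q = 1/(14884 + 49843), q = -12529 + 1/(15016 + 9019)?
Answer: 59222899424260/19491533663643 ≈ 3.0384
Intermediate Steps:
q = -301134514/24035 (q = -12529 + 1/24035 = -301134514/24035 ≈ -12529.)
Q = 1/64727 ≈ 1.5450e-5
(-4203 - 33865)/(Q + q) = (-4203 - 33865)/(1/64727 - 301134514/24035) = -38068/(-19491533663643/1555713445) = -38068*(-1555713445/19491533663643) = 59222899424260/19491533663643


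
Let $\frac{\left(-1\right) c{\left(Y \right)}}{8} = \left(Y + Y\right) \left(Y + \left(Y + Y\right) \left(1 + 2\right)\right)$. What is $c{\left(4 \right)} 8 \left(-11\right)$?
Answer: $157696$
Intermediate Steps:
$c{\left(Y \right)} = - 112 Y^{2}$ ($c{\left(Y \right)} = - 8 \left(Y + Y\right) \left(Y + \left(Y + Y\right) \left(1 + 2\right)\right) = - 8 \cdot 2 Y \left(Y + 2 Y 3\right) = - 8 \cdot 2 Y \left(Y + 6 Y\right) = - 8 \cdot 2 Y 7 Y = - 8 \cdot 14 Y^{2} = - 112 Y^{2}$)
$c{\left(4 \right)} 8 \left(-11\right) = - 112 \cdot 4^{2} \cdot 8 \left(-11\right) = \left(-112\right) 16 \cdot 8 \left(-11\right) = \left(-1792\right) 8 \left(-11\right) = \left(-14336\right) \left(-11\right) = 157696$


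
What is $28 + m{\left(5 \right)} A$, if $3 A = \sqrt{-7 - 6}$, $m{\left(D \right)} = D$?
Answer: $28 + \frac{5 i \sqrt{13}}{3} \approx 28.0 + 6.0093 i$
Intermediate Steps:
$A = \frac{i \sqrt{13}}{3}$ ($A = \frac{\sqrt{-7 - 6}}{3} = \frac{\sqrt{-13}}{3} = \frac{i \sqrt{13}}{3} \approx 1.2019 i$)
$28 + m{\left(5 \right)} A = 28 + 5 \frac{i \sqrt{13}}{3} = 28 + \frac{5 i \sqrt{13}}{3}$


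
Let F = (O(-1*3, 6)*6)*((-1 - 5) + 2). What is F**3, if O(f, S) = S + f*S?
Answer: 23887872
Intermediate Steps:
O(f, S) = S + S*f
F = 288 (F = ((6*(1 - 1*3))*6)*((-1 - 5) + 2) = ((6*(1 - 3))*6)*(-6 + 2) = ((6*(-2))*6)*(-4) = -12*6*(-4) = -72*(-4) = 288)
F**3 = 288**3 = 23887872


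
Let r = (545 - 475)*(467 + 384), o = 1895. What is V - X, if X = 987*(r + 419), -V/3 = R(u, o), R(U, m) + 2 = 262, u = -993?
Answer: -59209923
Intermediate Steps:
R(U, m) = 260 (R(U, m) = -2 + 262 = 260)
r = 59570 (r = 70*851 = 59570)
V = -780 (V = -3*260 = -780)
X = 59209143 (X = 987*(59570 + 419) = 987*59989 = 59209143)
V - X = -780 - 1*59209143 = -780 - 59209143 = -59209923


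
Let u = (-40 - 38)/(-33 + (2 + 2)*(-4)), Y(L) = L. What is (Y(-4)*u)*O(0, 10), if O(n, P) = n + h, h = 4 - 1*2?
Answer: -624/49 ≈ -12.735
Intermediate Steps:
h = 2 (h = 4 - 2 = 2)
O(n, P) = 2 + n (O(n, P) = n + 2 = 2 + n)
u = 78/49 (u = -78/(-33 + 4*(-4)) = -78/(-33 - 16) = -78/(-49) = -78*(-1/49) = 78/49 ≈ 1.5918)
(Y(-4)*u)*O(0, 10) = (-4*78/49)*(2 + 0) = -312/49*2 = -624/49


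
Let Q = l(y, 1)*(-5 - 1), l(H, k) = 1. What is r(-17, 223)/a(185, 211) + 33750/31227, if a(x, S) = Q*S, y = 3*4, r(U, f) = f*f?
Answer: -503386661/13177794 ≈ -38.200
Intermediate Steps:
r(U, f) = f**2
y = 12
Q = -6 (Q = 1*(-5 - 1) = 1*(-6) = -6)
a(x, S) = -6*S
r(-17, 223)/a(185, 211) + 33750/31227 = 223**2/((-6*211)) + 33750/31227 = 49729/(-1266) + 33750*(1/31227) = 49729*(-1/1266) + 11250/10409 = -49729/1266 + 11250/10409 = -503386661/13177794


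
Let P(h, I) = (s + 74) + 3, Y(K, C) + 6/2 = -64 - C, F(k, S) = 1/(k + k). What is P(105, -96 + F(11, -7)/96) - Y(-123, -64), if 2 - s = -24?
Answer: 106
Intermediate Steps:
F(k, S) = 1/(2*k)
s = 26 (s = 2 - 1*(-24) = 2 + 24 = 26)
Y(K, C) = -67 - C (Y(K, C) = -3 + (-64 - C) = -67 - C)
P(h, I) = 103 (P(h, I) = (26 + 74) + 3 = 100 + 3 = 103)
P(105, -96 + F(11, -7)/96) - Y(-123, -64) = 103 - (-67 - 1*(-64)) = 103 - (-67 + 64) = 103 - 1*(-3) = 103 + 3 = 106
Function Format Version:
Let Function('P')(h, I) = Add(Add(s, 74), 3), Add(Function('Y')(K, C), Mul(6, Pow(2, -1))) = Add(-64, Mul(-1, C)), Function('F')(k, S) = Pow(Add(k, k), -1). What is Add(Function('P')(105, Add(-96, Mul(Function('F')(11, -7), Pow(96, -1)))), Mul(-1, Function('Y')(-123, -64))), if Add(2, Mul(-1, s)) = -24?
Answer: 106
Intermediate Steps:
Function('F')(k, S) = Mul(Rational(1, 2), Pow(k, -1)) (Function('F')(k, S) = Pow(Mul(2, k), -1) = Mul(Rational(1, 2), Pow(k, -1)))
s = 26 (s = Add(2, Mul(-1, -24)) = Add(2, 24) = 26)
Function('Y')(K, C) = Add(-67, Mul(-1, C)) (Function('Y')(K, C) = Add(-3, Add(-64, Mul(-1, C))) = Add(-67, Mul(-1, C)))
Function('P')(h, I) = 103 (Function('P')(h, I) = Add(Add(26, 74), 3) = Add(100, 3) = 103)
Add(Function('P')(105, Add(-96, Mul(Function('F')(11, -7), Pow(96, -1)))), Mul(-1, Function('Y')(-123, -64))) = Add(103, Mul(-1, Add(-67, Mul(-1, -64)))) = Add(103, Mul(-1, Add(-67, 64))) = Add(103, Mul(-1, -3)) = Add(103, 3) = 106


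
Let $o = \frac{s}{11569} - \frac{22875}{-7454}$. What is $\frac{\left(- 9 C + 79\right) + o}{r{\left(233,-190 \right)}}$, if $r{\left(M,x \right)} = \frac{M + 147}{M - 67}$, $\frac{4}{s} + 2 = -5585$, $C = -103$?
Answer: $\frac{40351785926415423}{91541385608780} \approx 440.8$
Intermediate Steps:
$s = - \frac{4}{5587}$ ($s = \frac{4}{-2 - 5585} = \frac{4}{-5587} = 4 \left(- \frac{1}{5587}\right) = - \frac{4}{5587} \approx -0.00071595$)
$r{\left(M,x \right)} = \frac{147 + M}{-67 + M}$
$o = \frac{1478548538809}{481796766362}$ ($o = - \frac{4}{5587 \cdot 11569} - \frac{22875}{-7454} = \left(- \frac{4}{5587}\right) \frac{1}{11569} - - \frac{22875}{7454} = - \frac{4}{64636003} + \frac{22875}{7454} = \frac{1478548538809}{481796766362} \approx 3.0688$)
$\frac{\left(- 9 C + 79\right) + o}{r{\left(233,-190 \right)}} = \frac{\left(\left(-9\right) \left(-103\right) + 79\right) + \frac{1478548538809}{481796766362}}{\frac{1}{-67 + 233} \left(147 + 233\right)} = \frac{\left(927 + 79\right) + \frac{1478548538809}{481796766362}}{\frac{1}{166} \cdot 380} = \frac{1006 + \frac{1478548538809}{481796766362}}{\frac{1}{166} \cdot 380} = \frac{486166095498981}{481796766362 \cdot \frac{190}{83}} = \frac{486166095498981}{481796766362} \cdot \frac{83}{190} = \frac{40351785926415423}{91541385608780}$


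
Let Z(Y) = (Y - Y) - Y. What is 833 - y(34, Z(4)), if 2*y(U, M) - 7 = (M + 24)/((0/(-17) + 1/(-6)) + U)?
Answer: 336657/406 ≈ 829.20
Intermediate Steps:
Z(Y) = -Y (Z(Y) = 0 - Y = -Y)
y(U, M) = 7/2 + (24 + M)/(2*(-⅙ + U)) (y(U, M) = 7/2 + ((M + 24)/((0/(-17) + 1/(-6)) + U))/2 = 7/2 + ((24 + M)/((0*(-1/17) + 1*(-⅙)) + U))/2 = 7/2 + ((24 + M)/((0 - ⅙) + U))/2 = 7/2 + ((24 + M)/(-⅙ + U))/2 = 7/2 + (24 + M)/(2*(-⅙ + U)))
833 - y(34, Z(4)) = 833 - (137 + 6*(-1*4) + 42*34)/(2*(-1 + 6*34)) = 833 - (137 + 6*(-4) + 1428)/(2*(-1 + 204)) = 833 - (137 - 24 + 1428)/(2*203) = 833 - 1541/(2*203) = 833 - 1*1541/406 = 833 - 1541/406 = 336657/406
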